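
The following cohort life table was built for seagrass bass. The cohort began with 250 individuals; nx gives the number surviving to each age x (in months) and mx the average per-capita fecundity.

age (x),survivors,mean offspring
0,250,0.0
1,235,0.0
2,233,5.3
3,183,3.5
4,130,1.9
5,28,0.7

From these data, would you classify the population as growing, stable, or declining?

lx = nx/n0 = nx/250: 1, 0.94, 0.932, 0.732, 0.52, 0.112
R0 = Σ lx·mx = 0 + 0 + 4.9396 + 2.562 + 0.988 + 0.0784 = 8.568
R0 > 1, so the population is growing.

growing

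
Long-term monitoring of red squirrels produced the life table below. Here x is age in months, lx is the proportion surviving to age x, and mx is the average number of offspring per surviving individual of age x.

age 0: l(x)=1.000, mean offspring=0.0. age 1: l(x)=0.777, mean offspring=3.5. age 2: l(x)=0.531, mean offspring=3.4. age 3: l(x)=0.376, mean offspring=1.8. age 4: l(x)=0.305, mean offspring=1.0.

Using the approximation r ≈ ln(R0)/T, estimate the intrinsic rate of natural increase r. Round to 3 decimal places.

R0 = Σ lx·mx = 0 + 2.7195 + 1.8054 + 0.6768 + 0.305 = 5.5067
Σ x·lx·mx = 9.5807; T = 9.5807/5.5067 = 1.73983…
r ≈ ln(R0)/T = ln(5.5067)/1.73983… = 0.98054… → 0.981

0.981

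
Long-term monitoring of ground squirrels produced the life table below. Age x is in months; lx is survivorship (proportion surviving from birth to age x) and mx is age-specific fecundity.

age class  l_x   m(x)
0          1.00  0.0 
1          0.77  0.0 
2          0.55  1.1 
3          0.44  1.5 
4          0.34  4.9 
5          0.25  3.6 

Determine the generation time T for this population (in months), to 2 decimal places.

3.75

lx·mx: 0, 0, 0.605, 0.66, 1.666, 0.9 → R0 = 3.831
x·lx·mx: 0, 0, 1.21, 1.98, 6.664, 4.5 → Σ = 14.354
T = 14.354 / 3.831 = 3.746802… → 3.75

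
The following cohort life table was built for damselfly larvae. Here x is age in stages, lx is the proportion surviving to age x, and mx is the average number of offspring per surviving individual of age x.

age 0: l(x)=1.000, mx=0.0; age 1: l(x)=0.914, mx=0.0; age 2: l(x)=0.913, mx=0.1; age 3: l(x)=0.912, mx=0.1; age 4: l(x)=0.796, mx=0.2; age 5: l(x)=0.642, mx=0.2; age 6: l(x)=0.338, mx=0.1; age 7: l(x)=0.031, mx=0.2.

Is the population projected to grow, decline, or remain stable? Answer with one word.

R0 = Σ lx·mx = 0 + 0 + 0.0913 + 0.0912 + 0.1592 + 0.1284 + 0.0338 + 0.0062 = 0.5101
R0 < 1, so the population is declining.

declining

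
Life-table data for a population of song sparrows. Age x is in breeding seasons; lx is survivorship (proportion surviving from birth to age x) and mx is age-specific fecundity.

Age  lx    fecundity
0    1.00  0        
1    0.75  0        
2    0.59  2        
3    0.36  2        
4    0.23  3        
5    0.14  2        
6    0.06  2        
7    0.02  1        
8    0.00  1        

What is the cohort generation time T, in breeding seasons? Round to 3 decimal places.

3.169

lx·mx: 0, 0, 1.18, 0.72, 0.69, 0.28, 0.12, 0.02, 0 → R0 = 3.01
x·lx·mx: 0, 0, 2.36, 2.16, 2.76, 1.4, 0.72, 0.14, 0 → Σ = 9.54
T = 9.54 / 3.01 = 3.169435… → 3.169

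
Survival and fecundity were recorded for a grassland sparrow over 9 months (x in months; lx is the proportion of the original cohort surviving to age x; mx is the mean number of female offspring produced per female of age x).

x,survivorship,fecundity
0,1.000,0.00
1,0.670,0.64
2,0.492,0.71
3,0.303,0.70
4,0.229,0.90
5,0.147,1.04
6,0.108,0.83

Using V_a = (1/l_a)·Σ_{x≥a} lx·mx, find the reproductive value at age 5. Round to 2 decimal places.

1.65

lx·mx for x ≥ 5: 0.15288, 0.08964 → sum = 0.24252
V_5 = 0.24252 / l_5 = 0.24252 / 0.147 = 1.649796… → 1.65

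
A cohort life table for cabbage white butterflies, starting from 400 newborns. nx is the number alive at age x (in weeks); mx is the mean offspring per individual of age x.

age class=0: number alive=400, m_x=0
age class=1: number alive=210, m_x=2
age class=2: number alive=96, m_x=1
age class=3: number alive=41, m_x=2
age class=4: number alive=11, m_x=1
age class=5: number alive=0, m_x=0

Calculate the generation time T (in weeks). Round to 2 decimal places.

lx = nx/n0 = nx/400: 1, 0.525, 0.24, 0.1025, 0.0275, 0
lx·mx: 0, 1.05, 0.24, 0.205, 0.0275, 0 → R0 = 1.5225
x·lx·mx: 0, 1.05, 0.48, 0.615, 0.11, 0 → Σ = 2.255
T = 2.255 / 1.5225 = 1.481117… → 1.48

1.48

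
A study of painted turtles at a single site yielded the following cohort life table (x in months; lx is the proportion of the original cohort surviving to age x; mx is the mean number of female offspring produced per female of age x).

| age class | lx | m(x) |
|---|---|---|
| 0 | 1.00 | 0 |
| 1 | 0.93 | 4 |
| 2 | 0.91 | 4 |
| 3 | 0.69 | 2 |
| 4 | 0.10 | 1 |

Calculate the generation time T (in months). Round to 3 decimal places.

lx·mx: 0, 3.72, 3.64, 1.38, 0.1 → R0 = 8.84
x·lx·mx: 0, 3.72, 7.28, 4.14, 0.4 → Σ = 15.54
T = 15.54 / 8.84 = 1.757919… → 1.758

1.758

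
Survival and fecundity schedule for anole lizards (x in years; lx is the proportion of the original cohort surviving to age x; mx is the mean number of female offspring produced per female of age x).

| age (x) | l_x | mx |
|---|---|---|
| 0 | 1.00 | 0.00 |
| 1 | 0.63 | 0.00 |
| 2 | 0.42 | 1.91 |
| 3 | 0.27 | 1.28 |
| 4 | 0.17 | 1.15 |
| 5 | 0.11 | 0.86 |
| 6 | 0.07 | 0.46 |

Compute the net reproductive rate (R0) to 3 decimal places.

1.470

lx·mx by age: 0, 0, 0.8022, 0.3456, 0.1955, 0.0946, 0.0322
R0 = Σ lx·mx = 1.4701 → 1.470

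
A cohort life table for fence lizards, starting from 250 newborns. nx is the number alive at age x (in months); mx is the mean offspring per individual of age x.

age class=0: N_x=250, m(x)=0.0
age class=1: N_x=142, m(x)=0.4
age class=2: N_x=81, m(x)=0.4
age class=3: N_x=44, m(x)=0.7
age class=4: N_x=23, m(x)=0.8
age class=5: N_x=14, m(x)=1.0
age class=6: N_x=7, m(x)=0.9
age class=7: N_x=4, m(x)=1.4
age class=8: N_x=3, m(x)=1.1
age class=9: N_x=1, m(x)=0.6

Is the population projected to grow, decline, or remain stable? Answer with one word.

declining

lx = nx/n0 = nx/250: 1, 0.568, 0.324, 0.176, 0.092, 0.056, 0.028, 0.016, 0.012, 0.004
R0 = Σ lx·mx = 0 + 0.2272 + 0.1296 + 0.1232 + 0.0736 + 0.056 + 0.0252 + 0.0224 + 0.0132 + 0.0024 = 0.6728
R0 < 1, so the population is declining.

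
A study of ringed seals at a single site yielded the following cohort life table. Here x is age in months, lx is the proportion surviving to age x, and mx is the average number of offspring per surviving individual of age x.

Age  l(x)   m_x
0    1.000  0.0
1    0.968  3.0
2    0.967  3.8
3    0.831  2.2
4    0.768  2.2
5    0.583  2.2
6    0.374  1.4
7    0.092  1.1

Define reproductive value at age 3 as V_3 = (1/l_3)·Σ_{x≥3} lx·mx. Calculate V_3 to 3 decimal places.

6.529

lx·mx for x ≥ 3: 1.8282, 1.6896, 1.2826, 0.5236, 0.1012 → sum = 5.4252
V_3 = 5.4252 / l_3 = 5.4252 / 0.831 = 6.52852… → 6.529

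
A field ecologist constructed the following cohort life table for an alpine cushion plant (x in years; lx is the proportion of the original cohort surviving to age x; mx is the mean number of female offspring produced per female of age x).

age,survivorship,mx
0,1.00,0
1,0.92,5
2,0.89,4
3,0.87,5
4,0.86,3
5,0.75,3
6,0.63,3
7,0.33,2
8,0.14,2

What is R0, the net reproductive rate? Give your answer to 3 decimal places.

20.170

lx·mx by age: 0, 4.6, 3.56, 4.35, 2.58, 2.25, 1.89, 0.66, 0.28
R0 = Σ lx·mx = 20.17 → 20.170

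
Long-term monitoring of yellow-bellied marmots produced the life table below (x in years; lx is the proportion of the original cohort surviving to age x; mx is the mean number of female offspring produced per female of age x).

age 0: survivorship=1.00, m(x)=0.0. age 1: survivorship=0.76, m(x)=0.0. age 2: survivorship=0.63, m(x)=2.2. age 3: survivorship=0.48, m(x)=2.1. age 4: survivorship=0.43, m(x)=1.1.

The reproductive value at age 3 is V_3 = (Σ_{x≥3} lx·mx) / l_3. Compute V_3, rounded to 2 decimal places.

3.09

lx·mx for x ≥ 3: 1.008, 0.473 → sum = 1.481
V_3 = 1.481 / l_3 = 1.481 / 0.48 = 3.085417… → 3.09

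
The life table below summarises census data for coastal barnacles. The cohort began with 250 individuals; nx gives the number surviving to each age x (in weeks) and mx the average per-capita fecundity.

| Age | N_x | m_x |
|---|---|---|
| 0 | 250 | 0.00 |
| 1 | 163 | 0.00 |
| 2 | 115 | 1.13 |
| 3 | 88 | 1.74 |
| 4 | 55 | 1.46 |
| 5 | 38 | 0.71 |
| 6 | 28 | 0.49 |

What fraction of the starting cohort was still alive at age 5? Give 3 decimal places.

0.152

l_5 = n_5/n_0 = 38/250 = 0.152 → 0.152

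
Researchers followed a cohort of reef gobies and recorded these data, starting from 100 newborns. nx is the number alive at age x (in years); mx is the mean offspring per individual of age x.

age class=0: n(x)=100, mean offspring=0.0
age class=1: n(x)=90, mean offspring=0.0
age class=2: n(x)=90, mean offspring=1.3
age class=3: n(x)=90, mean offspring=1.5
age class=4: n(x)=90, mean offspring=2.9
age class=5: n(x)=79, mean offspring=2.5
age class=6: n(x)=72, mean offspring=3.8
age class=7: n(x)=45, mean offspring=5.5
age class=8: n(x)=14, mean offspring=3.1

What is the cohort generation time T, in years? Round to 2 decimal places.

lx = nx/n0 = nx/100: 1, 0.9, 0.9, 0.9, 0.9, 0.79, 0.72, 0.45, 0.14
lx·mx: 0, 0, 1.17, 1.35, 2.61, 1.975, 2.736, 2.475, 0.434 → R0 = 12.75
x·lx·mx: 0, 0, 2.34, 4.05, 10.44, 9.875, 16.416, 17.325, 3.472 → Σ = 63.918
T = 63.918 / 12.75 = 5.013176… → 5.01

5.01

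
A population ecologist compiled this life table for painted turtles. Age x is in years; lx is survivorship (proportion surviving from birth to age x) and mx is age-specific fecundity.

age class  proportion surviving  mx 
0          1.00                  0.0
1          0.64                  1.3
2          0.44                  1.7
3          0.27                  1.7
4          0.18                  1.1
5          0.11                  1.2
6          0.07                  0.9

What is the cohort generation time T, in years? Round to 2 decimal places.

2.28

lx·mx: 0, 0.832, 0.748, 0.459, 0.198, 0.132, 0.063 → R0 = 2.432
x·lx·mx: 0, 0.832, 1.496, 1.377, 0.792, 0.66, 0.378 → Σ = 5.535
T = 5.535 / 2.432 = 2.275905… → 2.28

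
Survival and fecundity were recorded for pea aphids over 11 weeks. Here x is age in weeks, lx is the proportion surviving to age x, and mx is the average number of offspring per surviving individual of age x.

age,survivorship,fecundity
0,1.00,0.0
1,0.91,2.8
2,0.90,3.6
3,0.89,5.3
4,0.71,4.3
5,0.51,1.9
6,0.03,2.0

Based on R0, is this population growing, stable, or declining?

growing

R0 = Σ lx·mx = 0 + 2.548 + 3.24 + 4.717 + 3.053 + 0.969 + 0.06 = 14.587
R0 > 1, so the population is growing.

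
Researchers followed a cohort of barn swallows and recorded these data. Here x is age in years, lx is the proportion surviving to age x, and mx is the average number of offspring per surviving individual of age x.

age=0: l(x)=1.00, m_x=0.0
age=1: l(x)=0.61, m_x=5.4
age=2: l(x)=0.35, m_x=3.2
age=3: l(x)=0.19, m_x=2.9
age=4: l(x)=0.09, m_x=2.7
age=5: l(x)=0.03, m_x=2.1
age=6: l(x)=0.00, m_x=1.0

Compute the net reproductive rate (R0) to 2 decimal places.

lx·mx by age: 0, 3.294, 1.12, 0.551, 0.243, 0.063, 0
R0 = Σ lx·mx = 5.271 → 5.27

5.27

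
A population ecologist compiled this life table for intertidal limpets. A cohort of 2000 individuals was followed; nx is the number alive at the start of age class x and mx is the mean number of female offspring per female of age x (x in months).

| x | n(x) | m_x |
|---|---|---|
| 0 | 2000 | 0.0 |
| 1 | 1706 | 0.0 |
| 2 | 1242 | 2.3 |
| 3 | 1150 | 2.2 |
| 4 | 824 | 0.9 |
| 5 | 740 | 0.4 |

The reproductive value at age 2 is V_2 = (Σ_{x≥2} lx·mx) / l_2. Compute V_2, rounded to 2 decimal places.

5.17

lx = nx/n0 = nx/2000: 1, 0.853, 0.621, 0.575, 0.412, 0.37
lx·mx for x ≥ 2: 1.4283, 1.265, 0.3708, 0.148 → sum = 3.2121
V_2 = 3.2121 / l_2 = 3.2121 / 0.621 = 5.172464… → 5.17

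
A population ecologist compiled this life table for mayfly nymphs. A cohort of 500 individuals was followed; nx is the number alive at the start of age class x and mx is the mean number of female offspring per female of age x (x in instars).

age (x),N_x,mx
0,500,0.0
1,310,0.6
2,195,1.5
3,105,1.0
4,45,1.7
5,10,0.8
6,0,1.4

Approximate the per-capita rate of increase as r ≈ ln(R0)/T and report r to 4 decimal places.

0.1351

lx = nx/n0 = nx/500: 1, 0.62, 0.39, 0.21, 0.09, 0.02, 0
R0 = Σ lx·mx = 0 + 0.372 + 0.585 + 0.21 + 0.153 + 0.016 + 0 = 1.336
Σ x·lx·mx = 2.864; T = 2.864/1.336 = 2.14371…
r ≈ ln(R0)/T = ln(1.336)/2.14371… = 0.13513… → 0.1351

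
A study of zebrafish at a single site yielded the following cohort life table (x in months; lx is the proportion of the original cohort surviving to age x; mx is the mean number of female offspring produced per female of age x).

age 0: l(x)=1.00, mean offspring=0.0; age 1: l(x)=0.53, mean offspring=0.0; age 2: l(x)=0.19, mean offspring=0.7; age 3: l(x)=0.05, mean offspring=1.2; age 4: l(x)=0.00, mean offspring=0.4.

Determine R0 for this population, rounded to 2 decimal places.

0.19

lx·mx by age: 0, 0, 0.133, 0.06, 0
R0 = Σ lx·mx = 0.193 → 0.19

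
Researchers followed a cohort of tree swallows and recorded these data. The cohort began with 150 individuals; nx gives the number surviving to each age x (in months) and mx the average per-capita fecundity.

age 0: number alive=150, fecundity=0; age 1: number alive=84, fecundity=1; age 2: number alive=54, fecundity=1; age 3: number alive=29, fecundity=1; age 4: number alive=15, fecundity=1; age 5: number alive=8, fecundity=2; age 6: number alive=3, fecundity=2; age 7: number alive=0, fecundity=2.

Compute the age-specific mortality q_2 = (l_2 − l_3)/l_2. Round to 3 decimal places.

lx = nx/n0 = nx/150: 1, 0.56, 0.36, 0.19333…, 0.1, 0.05333…, 0.02, 0
q_2 = (l_2 − l_3) / l_2 = (0.36 − 0.193333…) / 0.36
     = 0.166667… / 0.36 = 0.462963… → 0.463

0.463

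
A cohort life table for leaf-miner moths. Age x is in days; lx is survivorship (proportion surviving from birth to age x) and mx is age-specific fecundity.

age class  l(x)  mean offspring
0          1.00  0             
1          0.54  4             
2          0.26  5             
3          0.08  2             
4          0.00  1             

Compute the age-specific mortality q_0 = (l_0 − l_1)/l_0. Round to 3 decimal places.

q_0 = (l_0 − l_1) / l_0 = (1 − 0.54) / 1
     = 0.46 / 1 = 0.46 → 0.460

0.460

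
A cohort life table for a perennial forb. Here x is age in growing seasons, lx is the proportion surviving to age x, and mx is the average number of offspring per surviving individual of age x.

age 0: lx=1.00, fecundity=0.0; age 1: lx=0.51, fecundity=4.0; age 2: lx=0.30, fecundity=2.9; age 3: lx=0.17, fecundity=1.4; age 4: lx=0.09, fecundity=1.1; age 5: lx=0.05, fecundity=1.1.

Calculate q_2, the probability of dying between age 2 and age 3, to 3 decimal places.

q_2 = (l_2 − l_3) / l_2 = (0.3 − 0.17) / 0.3
     = 0.13 / 0.3 = 0.433333… → 0.433

0.433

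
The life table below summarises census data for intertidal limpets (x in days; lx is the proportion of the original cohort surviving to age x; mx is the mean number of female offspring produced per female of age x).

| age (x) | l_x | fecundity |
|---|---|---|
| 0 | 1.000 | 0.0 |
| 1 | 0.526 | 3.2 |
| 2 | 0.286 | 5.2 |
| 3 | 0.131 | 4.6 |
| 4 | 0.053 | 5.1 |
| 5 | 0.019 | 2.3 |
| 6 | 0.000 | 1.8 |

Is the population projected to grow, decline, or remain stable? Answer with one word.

R0 = Σ lx·mx = 0 + 1.6832 + 1.4872 + 0.6026 + 0.2703 + 0.0437 + 0 = 4.087
R0 > 1, so the population is growing.

growing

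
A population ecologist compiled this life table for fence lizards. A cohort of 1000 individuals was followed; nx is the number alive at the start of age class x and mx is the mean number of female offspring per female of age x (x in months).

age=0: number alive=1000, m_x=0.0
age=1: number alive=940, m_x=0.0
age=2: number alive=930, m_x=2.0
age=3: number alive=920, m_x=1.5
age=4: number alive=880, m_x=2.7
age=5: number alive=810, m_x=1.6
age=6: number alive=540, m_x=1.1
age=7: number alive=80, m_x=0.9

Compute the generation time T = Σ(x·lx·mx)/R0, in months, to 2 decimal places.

lx = nx/n0 = nx/1000: 1, 0.94, 0.93, 0.92, 0.88, 0.81, 0.54, 0.08
lx·mx: 0, 0, 1.86, 1.38, 2.376, 1.296, 0.594, 0.072 → R0 = 7.578
x·lx·mx: 0, 0, 3.72, 4.14, 9.504, 6.48, 3.564, 0.504 → Σ = 27.912
T = 27.912 / 7.578 = 3.683294… → 3.68

3.68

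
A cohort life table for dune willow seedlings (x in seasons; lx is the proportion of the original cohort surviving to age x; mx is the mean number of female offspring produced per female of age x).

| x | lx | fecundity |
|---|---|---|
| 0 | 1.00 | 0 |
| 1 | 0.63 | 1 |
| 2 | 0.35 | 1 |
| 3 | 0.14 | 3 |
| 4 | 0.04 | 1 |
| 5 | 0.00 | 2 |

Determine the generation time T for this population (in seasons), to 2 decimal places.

1.91

lx·mx: 0, 0.63, 0.35, 0.42, 0.04, 0 → R0 = 1.44
x·lx·mx: 0, 0.63, 0.7, 1.26, 0.16, 0 → Σ = 2.75
T = 2.75 / 1.44 = 1.909722… → 1.91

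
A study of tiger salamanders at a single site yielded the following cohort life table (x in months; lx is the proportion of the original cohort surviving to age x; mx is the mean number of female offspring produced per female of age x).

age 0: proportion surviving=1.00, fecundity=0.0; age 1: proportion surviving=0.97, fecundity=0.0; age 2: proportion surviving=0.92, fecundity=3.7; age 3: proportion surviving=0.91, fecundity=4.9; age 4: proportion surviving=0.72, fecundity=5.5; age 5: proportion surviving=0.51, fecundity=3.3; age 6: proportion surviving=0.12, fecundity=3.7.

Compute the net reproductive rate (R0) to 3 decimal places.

lx·mx by age: 0, 0, 3.404, 4.459, 3.96, 1.683, 0.444
R0 = Σ lx·mx = 13.95 → 13.950

13.950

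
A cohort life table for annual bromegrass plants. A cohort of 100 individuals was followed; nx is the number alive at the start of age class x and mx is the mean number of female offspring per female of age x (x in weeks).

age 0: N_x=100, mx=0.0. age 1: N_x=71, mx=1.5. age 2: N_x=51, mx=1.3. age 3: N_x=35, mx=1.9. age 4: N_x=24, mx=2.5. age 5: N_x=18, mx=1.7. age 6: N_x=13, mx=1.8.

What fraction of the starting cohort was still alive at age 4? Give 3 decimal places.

l_4 = n_4/n_0 = 24/100 = 0.24 → 0.240

0.240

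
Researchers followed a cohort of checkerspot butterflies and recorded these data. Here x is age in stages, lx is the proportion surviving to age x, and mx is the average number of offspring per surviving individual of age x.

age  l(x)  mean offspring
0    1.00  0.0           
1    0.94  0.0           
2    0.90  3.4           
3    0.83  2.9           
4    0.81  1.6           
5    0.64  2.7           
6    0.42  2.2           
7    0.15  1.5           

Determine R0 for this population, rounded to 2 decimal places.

lx·mx by age: 0, 0, 3.06, 2.407, 1.296, 1.728, 0.924, 0.225
R0 = Σ lx·mx = 9.64 → 9.64

9.64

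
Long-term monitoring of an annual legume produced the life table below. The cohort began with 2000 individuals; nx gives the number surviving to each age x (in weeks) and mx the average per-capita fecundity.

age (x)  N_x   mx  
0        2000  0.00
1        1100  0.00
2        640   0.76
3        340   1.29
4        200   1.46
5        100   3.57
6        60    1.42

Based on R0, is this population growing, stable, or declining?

lx = nx/n0 = nx/2000: 1, 0.55, 0.32, 0.17, 0.1, 0.05, 0.03
R0 = Σ lx·mx = 0 + 0 + 0.2432 + 0.2193 + 0.146 + 0.1785 + 0.0426 = 0.8296
R0 < 1, so the population is declining.

declining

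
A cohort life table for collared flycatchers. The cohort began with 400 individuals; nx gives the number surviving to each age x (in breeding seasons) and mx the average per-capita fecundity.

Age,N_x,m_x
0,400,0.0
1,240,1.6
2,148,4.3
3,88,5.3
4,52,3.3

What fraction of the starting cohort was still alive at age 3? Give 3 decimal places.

l_3 = n_3/n_0 = 88/400 = 0.22 → 0.220

0.220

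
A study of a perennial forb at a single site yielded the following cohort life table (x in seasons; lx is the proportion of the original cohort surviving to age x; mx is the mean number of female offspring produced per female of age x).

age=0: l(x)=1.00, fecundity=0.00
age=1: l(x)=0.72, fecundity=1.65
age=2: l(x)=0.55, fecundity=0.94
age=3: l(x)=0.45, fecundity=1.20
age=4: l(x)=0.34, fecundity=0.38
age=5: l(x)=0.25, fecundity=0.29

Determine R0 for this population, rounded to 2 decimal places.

2.45

lx·mx by age: 0, 1.188, 0.517, 0.54, 0.1292, 0.0725
R0 = Σ lx·mx = 2.4467 → 2.45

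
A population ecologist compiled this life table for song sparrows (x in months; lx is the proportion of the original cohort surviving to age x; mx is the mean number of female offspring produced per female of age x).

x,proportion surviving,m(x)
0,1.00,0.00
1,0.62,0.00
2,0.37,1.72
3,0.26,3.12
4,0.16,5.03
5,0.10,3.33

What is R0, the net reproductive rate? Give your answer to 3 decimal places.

2.585

lx·mx by age: 0, 0, 0.6364, 0.8112, 0.8048, 0.333
R0 = Σ lx·mx = 2.5854 → 2.585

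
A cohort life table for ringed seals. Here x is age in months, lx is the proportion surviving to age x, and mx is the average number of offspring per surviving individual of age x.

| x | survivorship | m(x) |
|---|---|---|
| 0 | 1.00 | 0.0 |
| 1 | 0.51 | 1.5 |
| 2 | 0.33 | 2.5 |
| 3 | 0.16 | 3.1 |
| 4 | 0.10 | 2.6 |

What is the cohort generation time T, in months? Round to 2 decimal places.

2.11

lx·mx: 0, 0.765, 0.825, 0.496, 0.26 → R0 = 2.346
x·lx·mx: 0, 0.765, 1.65, 1.488, 1.04 → Σ = 4.943
T = 4.943 / 2.346 = 2.106991… → 2.11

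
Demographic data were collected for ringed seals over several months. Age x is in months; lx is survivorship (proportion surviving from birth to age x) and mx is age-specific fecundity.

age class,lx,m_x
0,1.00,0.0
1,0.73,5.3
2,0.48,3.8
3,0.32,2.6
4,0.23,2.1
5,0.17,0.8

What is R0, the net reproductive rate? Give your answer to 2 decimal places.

7.14

lx·mx by age: 0, 3.869, 1.824, 0.832, 0.483, 0.136
R0 = Σ lx·mx = 7.144 → 7.14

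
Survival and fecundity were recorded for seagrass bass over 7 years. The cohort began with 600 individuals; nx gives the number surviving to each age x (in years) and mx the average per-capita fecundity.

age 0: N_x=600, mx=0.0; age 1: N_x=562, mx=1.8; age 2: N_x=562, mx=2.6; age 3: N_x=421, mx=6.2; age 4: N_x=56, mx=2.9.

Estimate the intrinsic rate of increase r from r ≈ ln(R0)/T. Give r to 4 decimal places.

lx = nx/n0 = nx/600: 1, 0.93667…, 0.93667…, 0.70167…, 0.09333…
R0 = Σ lx·mx = 0 + 1.686… + 2.43533… + 4.35033… + 0.27067… = 8.742333…
Σ x·lx·mx = 20.690333…; T = 20.690333…/8.742333… = 2.36668…
r ≈ ln(R0)/T = ln(8.742333…)/2.36668… = 0.916125… → 0.9161

0.9161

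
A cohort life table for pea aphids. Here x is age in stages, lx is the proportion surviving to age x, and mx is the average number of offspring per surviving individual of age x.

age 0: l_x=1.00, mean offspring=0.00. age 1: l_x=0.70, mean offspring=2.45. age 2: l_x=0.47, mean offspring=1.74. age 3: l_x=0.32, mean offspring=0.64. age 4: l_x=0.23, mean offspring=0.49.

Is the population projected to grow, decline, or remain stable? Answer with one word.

R0 = Σ lx·mx = 0 + 1.715 + 0.8178 + 0.2048 + 0.1127 = 2.8503
R0 > 1, so the population is growing.

growing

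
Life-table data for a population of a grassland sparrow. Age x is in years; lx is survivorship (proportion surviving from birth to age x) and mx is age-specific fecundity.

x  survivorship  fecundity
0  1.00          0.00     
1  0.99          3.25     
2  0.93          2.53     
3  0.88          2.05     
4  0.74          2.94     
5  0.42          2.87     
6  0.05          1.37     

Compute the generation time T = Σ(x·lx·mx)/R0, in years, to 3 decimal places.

lx·mx: 0, 3.2175, 2.3529, 1.804, 2.1756, 1.2054, 0.0685 → R0 = 10.8239
x·lx·mx: 0, 3.2175, 4.7058, 5.412, 8.7024, 6.027, 0.411 → Σ = 28.4757
T = 28.4757 / 10.8239 = 2.630817… → 2.631

2.631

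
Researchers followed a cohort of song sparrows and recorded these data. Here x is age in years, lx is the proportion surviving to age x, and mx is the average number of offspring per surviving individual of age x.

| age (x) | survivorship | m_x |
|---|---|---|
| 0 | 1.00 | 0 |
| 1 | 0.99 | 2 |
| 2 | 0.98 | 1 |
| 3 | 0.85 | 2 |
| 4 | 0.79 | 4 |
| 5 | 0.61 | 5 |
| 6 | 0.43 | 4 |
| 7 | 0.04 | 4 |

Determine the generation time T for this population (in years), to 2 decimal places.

lx·mx: 0, 1.98, 0.98, 1.7, 3.16, 3.05, 1.72, 0.16 → R0 = 12.75
x·lx·mx: 0, 1.98, 1.96, 5.1, 12.64, 15.25, 10.32, 1.12 → Σ = 48.37
T = 48.37 / 12.75 = 3.793725… → 3.79

3.79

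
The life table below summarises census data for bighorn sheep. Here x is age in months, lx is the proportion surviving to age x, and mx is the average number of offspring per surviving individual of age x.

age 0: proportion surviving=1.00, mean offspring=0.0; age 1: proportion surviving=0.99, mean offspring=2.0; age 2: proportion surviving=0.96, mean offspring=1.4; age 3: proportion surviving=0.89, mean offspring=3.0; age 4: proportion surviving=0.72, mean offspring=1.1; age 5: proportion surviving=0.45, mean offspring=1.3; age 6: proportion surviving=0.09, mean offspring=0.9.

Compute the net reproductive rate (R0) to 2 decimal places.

lx·mx by age: 0, 1.98, 1.344, 2.67, 0.792, 0.585, 0.081
R0 = Σ lx·mx = 7.452 → 7.45

7.45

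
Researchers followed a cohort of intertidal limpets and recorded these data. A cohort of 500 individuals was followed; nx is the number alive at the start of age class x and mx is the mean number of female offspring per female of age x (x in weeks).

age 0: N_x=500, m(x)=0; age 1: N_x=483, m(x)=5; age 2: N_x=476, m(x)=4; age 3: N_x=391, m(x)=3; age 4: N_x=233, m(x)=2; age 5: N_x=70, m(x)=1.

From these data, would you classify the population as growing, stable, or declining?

growing

lx = nx/n0 = nx/500: 1, 0.966, 0.952, 0.782, 0.466, 0.14
R0 = Σ lx·mx = 0 + 4.83 + 3.808 + 2.346 + 0.932 + 0.14 = 12.056
R0 > 1, so the population is growing.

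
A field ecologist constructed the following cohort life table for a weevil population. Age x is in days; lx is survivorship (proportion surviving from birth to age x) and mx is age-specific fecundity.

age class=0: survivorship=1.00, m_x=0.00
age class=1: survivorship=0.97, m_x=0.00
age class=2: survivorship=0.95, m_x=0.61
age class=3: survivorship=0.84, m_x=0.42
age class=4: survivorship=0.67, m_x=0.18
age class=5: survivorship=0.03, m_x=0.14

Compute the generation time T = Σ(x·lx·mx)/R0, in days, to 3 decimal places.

2.574

lx·mx: 0, 0, 0.5795, 0.3528, 0.1206, 0.0042 → R0 = 1.0571
x·lx·mx: 0, 0, 1.159, 1.0584, 0.4824, 0.021 → Σ = 2.7208
T = 2.7208 / 1.0571 = 2.573834… → 2.574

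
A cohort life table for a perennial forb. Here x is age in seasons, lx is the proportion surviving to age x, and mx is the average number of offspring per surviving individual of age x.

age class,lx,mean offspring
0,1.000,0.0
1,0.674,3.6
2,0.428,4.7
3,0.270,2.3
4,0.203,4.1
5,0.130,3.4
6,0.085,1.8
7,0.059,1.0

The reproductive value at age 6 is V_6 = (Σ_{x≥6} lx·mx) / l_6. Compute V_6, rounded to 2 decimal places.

lx·mx for x ≥ 6: 0.153, 0.059 → sum = 0.212
V_6 = 0.212 / l_6 = 0.212 / 0.085 = 2.494118… → 2.49

2.49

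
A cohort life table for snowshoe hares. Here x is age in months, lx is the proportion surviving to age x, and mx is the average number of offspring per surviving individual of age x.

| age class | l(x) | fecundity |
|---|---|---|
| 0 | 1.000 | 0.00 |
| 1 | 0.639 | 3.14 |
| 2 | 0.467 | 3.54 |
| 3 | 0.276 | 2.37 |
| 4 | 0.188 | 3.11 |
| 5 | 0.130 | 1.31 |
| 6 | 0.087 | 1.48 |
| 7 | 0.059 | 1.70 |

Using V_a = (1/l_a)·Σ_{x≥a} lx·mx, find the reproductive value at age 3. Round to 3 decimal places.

5.935

lx·mx for x ≥ 3: 0.65412, 0.58468, 0.1703, 0.12876, 0.1003 → sum = 1.63816
V_3 = 1.63816 / l_3 = 1.63816 / 0.276 = 5.935362… → 5.935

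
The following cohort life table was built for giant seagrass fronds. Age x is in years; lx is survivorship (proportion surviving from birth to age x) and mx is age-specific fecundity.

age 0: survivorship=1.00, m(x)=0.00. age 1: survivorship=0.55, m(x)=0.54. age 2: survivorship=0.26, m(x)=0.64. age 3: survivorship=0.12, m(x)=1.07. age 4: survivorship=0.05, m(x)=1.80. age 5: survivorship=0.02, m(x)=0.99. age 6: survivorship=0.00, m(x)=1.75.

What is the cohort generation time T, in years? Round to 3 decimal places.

lx·mx: 0, 0.297, 0.1664, 0.1284, 0.09, 0.0198, 0 → R0 = 0.7016
x·lx·mx: 0, 0.297, 0.3328, 0.3852, 0.36, 0.099, 0 → Σ = 1.474
T = 1.474 / 0.7016 = 2.100912… → 2.101

2.101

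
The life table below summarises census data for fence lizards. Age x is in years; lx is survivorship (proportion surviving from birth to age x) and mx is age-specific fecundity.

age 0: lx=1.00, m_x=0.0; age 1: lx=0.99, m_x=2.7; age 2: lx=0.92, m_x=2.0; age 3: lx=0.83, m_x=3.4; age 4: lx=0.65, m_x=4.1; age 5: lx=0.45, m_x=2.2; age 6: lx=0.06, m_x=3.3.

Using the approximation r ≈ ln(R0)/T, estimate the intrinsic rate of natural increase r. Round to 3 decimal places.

0.855

R0 = Σ lx·mx = 0 + 2.673 + 1.84 + 2.822 + 2.665 + 0.99 + 0.198 = 11.188
Σ x·lx·mx = 31.617; T = 31.617/11.188 = 2.82597…
r ≈ ln(R0)/T = ln(11.188)/2.82597… = 0.85452… → 0.855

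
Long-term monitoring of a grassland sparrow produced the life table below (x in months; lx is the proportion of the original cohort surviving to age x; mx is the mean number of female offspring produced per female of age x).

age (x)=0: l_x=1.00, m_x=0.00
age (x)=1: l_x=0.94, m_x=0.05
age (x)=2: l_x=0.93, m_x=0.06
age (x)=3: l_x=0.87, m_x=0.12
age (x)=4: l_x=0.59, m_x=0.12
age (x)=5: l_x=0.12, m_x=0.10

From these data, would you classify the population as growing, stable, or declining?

R0 = Σ lx·mx = 0 + 0.047 + 0.0558 + 0.1044 + 0.0708 + 0.012 = 0.29
R0 < 1, so the population is declining.

declining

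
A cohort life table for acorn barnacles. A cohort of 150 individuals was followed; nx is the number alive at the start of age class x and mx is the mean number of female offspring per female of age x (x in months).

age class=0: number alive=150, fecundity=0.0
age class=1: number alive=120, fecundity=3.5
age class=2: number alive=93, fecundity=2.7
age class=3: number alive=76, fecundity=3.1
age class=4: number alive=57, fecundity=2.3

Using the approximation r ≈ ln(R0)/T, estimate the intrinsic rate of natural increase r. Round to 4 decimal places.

0.9322

lx = nx/n0 = nx/150: 1, 0.8, 0.62, 0.50667…, 0.38
R0 = Σ lx·mx = 0 + 2.8 + 1.674 + 1.57067… + 0.874 = 6.918667…
Σ x·lx·mx = 14.356…; T = 14.356…/6.918667… = 2.07497…
r ≈ ln(R0)/T = ln(6.918667…)/2.07497… = 0.932171… → 0.9322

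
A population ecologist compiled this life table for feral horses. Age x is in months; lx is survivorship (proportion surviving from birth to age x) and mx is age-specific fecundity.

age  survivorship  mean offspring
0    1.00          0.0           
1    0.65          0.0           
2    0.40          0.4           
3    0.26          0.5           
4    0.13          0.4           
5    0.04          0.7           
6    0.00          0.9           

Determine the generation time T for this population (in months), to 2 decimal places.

2.86

lx·mx: 0, 0, 0.16, 0.13, 0.052, 0.028, 0 → R0 = 0.37
x·lx·mx: 0, 0, 0.32, 0.39, 0.208, 0.14, 0 → Σ = 1.058
T = 1.058 / 0.37 = 2.859459… → 2.86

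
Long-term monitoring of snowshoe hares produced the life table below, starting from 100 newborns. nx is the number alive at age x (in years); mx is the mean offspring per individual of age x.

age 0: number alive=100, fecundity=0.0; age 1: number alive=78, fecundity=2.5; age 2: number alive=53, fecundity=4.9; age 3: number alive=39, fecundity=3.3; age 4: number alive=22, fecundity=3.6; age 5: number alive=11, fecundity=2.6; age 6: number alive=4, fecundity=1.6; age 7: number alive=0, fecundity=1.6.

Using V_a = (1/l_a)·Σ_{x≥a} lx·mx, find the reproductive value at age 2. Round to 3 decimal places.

lx = nx/n0 = nx/100: 1, 0.78, 0.53, 0.39, 0.22, 0.11, 0.04, 0
lx·mx for x ≥ 2: 2.597, 1.287, 0.792, 0.286, 0.064, 0 → sum = 5.026
V_2 = 5.026 / l_2 = 5.026 / 0.53 = 9.483019… → 9.483

9.483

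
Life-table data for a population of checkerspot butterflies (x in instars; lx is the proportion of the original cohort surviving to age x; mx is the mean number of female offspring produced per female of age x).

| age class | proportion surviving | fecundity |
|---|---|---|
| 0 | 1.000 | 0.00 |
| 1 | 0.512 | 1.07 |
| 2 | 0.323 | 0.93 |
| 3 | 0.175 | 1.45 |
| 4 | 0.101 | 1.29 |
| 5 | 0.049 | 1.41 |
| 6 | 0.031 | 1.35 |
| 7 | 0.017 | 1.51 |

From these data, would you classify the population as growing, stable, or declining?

growing

R0 = Σ lx·mx = 0 + 0.54784 + 0.30039 + 0.25375 + 0.13029 + 0.06909 + 0.04185 + 0.02567 = 1.36888
R0 > 1, so the population is growing.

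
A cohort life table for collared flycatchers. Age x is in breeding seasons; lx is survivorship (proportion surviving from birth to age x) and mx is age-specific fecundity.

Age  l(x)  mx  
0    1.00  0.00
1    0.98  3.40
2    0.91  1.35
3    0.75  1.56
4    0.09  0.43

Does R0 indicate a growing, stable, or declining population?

R0 = Σ lx·mx = 0 + 3.332 + 1.2285 + 1.17 + 0.0387 = 5.7692
R0 > 1, so the population is growing.

growing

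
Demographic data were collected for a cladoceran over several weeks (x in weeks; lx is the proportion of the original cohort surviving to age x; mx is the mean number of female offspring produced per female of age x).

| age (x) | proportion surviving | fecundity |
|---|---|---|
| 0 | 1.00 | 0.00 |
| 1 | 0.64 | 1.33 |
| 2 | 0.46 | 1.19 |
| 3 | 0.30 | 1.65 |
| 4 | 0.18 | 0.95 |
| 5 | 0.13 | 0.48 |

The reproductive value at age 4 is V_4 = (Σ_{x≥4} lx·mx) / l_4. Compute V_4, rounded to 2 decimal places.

1.30

lx·mx for x ≥ 4: 0.171, 0.0624 → sum = 0.2334
V_4 = 0.2334 / l_4 = 0.2334 / 0.18 = 1.296667… → 1.30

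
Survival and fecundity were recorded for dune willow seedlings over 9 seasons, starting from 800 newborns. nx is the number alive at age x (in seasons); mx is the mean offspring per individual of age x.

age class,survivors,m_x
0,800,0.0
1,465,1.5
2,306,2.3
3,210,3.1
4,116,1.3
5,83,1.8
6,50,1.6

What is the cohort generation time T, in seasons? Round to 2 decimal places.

2.42

lx = nx/n0 = nx/800: 1, 0.58125, 0.3825, 0.2625, 0.145, 0.10375, 0.0625
lx·mx: 0, 0.871875, 0.87975, 0.81375, 0.1885, 0.18675, 0.1 → R0 = 3.040625
x·lx·mx: 0, 0.871875, 1.7595, 2.44125, 0.754, 0.93375, 0.6 → Σ = 7.360375
T = 7.360375 / 3.040625 = 2.420678… → 2.42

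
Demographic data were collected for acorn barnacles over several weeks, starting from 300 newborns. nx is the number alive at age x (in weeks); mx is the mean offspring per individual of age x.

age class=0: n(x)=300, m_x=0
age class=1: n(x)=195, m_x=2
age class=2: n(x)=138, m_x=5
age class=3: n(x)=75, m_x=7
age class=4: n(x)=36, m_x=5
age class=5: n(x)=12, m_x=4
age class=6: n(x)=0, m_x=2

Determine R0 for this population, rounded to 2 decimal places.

6.11

lx = nx/n0 = nx/300: 1, 0.65, 0.46, 0.25, 0.12, 0.04, 0
lx·mx by age: 0, 1.3, 2.3, 1.75, 0.6, 0.16, 0
R0 = Σ lx·mx = 6.11 → 6.11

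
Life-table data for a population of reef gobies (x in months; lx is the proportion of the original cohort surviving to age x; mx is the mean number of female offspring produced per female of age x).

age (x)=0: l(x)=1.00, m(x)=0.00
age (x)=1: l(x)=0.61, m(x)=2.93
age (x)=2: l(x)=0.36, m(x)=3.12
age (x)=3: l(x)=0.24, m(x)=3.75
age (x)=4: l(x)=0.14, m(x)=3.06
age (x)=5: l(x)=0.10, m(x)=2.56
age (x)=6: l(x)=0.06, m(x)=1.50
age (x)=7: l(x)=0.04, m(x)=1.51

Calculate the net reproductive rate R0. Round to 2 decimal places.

4.65

lx·mx by age: 0, 1.7873, 1.1232, 0.9, 0.4284, 0.256, 0.09, 0.0604
R0 = Σ lx·mx = 4.6453 → 4.65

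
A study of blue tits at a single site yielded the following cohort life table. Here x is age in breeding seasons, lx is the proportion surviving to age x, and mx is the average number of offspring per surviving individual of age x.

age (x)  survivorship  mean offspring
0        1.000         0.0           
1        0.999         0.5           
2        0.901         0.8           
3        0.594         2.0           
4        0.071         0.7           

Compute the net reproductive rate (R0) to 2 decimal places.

lx·mx by age: 0, 0.4995, 0.7208, 1.188, 0.0497
R0 = Σ lx·mx = 2.458 → 2.46

2.46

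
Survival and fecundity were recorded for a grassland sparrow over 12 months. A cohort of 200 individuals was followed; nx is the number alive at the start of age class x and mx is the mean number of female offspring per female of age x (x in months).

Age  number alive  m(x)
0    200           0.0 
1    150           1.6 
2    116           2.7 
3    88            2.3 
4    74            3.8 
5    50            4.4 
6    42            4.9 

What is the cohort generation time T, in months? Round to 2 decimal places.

lx = nx/n0 = nx/200: 1, 0.75, 0.58, 0.44, 0.37, 0.25, 0.21
lx·mx: 0, 1.2, 1.566, 1.012, 1.406, 1.1, 1.029 → R0 = 7.313
x·lx·mx: 0, 1.2, 3.132, 3.036, 5.624, 5.5, 6.174 → Σ = 24.666
T = 24.666 / 7.313 = 3.372898… → 3.37

3.37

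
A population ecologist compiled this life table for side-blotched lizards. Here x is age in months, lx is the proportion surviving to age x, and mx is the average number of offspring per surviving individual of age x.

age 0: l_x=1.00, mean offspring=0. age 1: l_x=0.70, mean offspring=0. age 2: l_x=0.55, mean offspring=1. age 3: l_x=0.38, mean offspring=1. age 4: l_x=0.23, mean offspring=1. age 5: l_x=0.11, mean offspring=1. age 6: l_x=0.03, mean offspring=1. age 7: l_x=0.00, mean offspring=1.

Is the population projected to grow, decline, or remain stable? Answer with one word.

growing

R0 = Σ lx·mx = 0 + 0 + 0.55 + 0.38 + 0.23 + 0.11 + 0.03 + 0 = 1.3
R0 > 1, so the population is growing.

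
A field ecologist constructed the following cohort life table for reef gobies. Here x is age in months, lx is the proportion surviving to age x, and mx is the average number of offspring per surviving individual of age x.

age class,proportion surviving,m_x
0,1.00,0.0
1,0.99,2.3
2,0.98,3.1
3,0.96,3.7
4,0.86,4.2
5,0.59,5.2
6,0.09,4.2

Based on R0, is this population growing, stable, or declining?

growing

R0 = Σ lx·mx = 0 + 2.277 + 3.038 + 3.552 + 3.612 + 3.068 + 0.378 = 15.925
R0 > 1, so the population is growing.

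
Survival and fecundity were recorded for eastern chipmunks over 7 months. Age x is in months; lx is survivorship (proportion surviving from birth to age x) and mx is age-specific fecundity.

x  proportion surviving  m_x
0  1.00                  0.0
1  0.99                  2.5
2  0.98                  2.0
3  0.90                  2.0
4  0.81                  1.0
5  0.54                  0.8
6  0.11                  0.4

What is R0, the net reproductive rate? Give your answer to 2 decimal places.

lx·mx by age: 0, 2.475, 1.96, 1.8, 0.81, 0.432, 0.044
R0 = Σ lx·mx = 7.521 → 7.52

7.52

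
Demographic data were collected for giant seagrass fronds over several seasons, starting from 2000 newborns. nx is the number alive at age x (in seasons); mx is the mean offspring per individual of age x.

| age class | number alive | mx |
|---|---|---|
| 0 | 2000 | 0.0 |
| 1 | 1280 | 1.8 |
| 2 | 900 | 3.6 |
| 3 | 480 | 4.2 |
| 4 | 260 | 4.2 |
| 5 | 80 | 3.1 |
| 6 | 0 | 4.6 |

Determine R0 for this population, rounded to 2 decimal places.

lx = nx/n0 = nx/2000: 1, 0.64, 0.45, 0.24, 0.13, 0.04, 0
lx·mx by age: 0, 1.152, 1.62, 1.008, 0.546, 0.124, 0
R0 = Σ lx·mx = 4.45 → 4.45

4.45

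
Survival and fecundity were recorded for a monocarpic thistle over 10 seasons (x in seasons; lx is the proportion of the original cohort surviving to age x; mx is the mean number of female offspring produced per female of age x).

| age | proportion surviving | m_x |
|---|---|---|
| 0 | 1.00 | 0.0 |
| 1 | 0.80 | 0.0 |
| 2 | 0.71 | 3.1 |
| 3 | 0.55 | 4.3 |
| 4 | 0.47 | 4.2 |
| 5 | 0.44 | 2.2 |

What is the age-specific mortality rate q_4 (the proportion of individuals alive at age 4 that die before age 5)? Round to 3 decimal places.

0.064

q_4 = (l_4 − l_5) / l_4 = (0.47 − 0.44) / 0.47
     = 0.03 / 0.47 = 0.06383… → 0.064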